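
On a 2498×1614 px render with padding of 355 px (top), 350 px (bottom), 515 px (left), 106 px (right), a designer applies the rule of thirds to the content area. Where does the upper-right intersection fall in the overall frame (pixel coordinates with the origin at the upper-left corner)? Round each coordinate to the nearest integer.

Content width = 2498 − 515 − 106 = 1877 px; content height = 1614 − 355 − 350 = 909 px.
Upper-right is two-thirds across and one-third down within the content area.
x = 515 + 2 × 1877/3 = 515 + 1251.33 ≈ 1766
y = 355 + 1 × 909/3 = 355 + 303.00 ≈ 658

(1766, 658)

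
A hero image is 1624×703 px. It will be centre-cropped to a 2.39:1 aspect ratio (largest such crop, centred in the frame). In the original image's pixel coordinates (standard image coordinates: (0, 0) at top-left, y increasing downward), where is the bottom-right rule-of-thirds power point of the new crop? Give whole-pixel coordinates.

(1083, 465)

1624/703 < 2.39/1, so the 2.39:1 crop keeps the full width 1624 and trims height to 1624 × 1/2.39 = 679.50 px.
Top offset = (703 − 679.50)/2 = 11.75 px; left offset = 0.
Bottom-right is two-thirds across and two-thirds down within the crop:
x = 0.00 + 2 × 1624.00/3 ≈ 1083; y = 11.75 + 2 × 679.50/3 ≈ 465.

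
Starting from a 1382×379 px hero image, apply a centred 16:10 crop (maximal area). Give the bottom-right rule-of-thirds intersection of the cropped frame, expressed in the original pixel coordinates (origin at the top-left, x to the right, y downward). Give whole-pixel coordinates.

x = 792 px, y = 253 px

1382/379 > 16/10, so the 16:10 crop keeps the full height 379 and trims width to 379 × 16/10 = 606.40 px.
Left offset = (1382 − 606.40)/2 = 387.80 px; top offset = 0.
Bottom-right is two-thirds across and two-thirds down within the crop:
x = 387.80 + 2 × 606.40/3 ≈ 792; y = 0.00 + 2 × 379.00/3 ≈ 253.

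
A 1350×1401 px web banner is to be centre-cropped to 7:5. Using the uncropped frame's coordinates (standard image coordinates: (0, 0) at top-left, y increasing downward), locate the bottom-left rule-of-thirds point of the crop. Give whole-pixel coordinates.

1350/1401 < 7/5, so the 7:5 crop keeps the full width 1350 and trims height to 1350 × 5/7 = 964.29 px.
Top offset = (1401 − 964.29)/2 = 218.36 px; left offset = 0.
Bottom-left is one-third across and two-thirds down within the crop:
x = 0.00 + 1 × 1350.00/3 ≈ 450; y = 218.36 + 2 × 964.29/3 ≈ 861.

(450, 861)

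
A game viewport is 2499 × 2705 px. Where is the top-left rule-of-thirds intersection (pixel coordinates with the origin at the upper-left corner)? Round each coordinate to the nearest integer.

(833, 902)

The top-left point sits one-third of the way across and one-third of the way down.
x = 1 × 2499/3 ≈ 833; y = 1 × 2705/3 ≈ 902.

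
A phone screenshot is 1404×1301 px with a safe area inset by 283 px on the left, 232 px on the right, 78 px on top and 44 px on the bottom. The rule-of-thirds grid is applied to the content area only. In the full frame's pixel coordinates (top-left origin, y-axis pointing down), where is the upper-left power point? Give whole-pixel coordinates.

(579, 471)

Content width = 1404 − 283 − 232 = 889 px; content height = 1301 − 78 − 44 = 1179 px.
Upper-left is one-third across and one-third down within the content area.
x = 283 + 1 × 889/3 = 283 + 296.33 ≈ 579
y = 78 + 1 × 1179/3 = 78 + 393.00 ≈ 471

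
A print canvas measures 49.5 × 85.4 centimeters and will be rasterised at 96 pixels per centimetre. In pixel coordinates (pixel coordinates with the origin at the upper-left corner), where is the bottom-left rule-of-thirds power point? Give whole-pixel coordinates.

In pixels the canvas is 49.5 × 96 = 4752 wide and 85.4 × 96 = 8198.4 tall.
The bottom-left point is one-third across and two-thirds down:
x = 1 × 4752/3 ≈ 1584; y = 2 × 8198.4/3 ≈ 5466.

x = 1584 px, y = 5466 px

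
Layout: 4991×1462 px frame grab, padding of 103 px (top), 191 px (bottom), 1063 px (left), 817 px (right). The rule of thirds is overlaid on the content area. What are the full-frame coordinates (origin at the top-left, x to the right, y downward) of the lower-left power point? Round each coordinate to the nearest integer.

Content width = 4991 − 1063 − 817 = 3111 px; content height = 1462 − 103 − 191 = 1168 px.
Lower-left is one-third across and two-thirds down within the content area.
x = 1063 + 1 × 3111/3 = 1063 + 1037.00 ≈ 2100
y = 103 + 2 × 1168/3 = 103 + 778.67 ≈ 882

x = 2100 px, y = 882 px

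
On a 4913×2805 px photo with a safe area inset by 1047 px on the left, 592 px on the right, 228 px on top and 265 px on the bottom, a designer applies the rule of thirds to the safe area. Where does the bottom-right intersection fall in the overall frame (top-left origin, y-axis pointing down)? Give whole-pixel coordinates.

x = 3230 px, y = 1769 px

Content width = 4913 − 1047 − 592 = 3274 px; content height = 2805 − 228 − 265 = 2312 px.
Bottom-right is two-thirds across and two-thirds down within the safe area.
x = 1047 + 2 × 3274/3 = 1047 + 2182.67 ≈ 3230
y = 228 + 2 × 2312/3 = 228 + 1541.33 ≈ 1769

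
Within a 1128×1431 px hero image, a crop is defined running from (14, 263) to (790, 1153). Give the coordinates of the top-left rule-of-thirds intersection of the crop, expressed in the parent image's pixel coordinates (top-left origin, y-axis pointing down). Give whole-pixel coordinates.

x = 273 px, y = 560 px

Crop width = 790 − 14 = 776 px; one third is 258.67 px.
Crop height = 1153 − 263 = 890 px; one third is 296.67 px.
The top-left point is one-third across and one-third down within the crop:
x = 14 + 1 × 258.67 ≈ 273; y = 263 + 1 × 296.67 ≈ 560.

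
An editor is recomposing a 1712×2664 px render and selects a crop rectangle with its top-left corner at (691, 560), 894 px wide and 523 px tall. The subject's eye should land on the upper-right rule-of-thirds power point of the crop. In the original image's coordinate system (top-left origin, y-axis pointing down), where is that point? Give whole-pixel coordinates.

One third of the crop width 894 is 298.00 px.
One third of the crop height 523 is 174.33 px.
The upper-right point is two-thirds across and one-third down within the crop:
x = 691 + 2 × 298.00 ≈ 1287; y = 560 + 1 × 174.33 ≈ 734.

x = 1287 px, y = 734 px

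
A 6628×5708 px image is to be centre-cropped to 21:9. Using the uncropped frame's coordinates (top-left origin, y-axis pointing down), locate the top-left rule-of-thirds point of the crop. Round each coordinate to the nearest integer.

(2209, 2381)

6628/5708 < 21/9, so the 21:9 crop keeps the full width 6628 and trims height to 6628 × 9/21 = 2840.57 px.
Top offset = (5708 − 2840.57)/2 = 1433.71 px; left offset = 0.
Top-left is one-third across and one-third down within the crop:
x = 0.00 + 1 × 6628.00/3 ≈ 2209; y = 1433.71 + 1 × 2840.57/3 ≈ 2381.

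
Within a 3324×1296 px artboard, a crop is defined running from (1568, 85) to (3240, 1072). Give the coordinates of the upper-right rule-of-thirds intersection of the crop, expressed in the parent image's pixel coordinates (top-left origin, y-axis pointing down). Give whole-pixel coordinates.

x = 2683 px, y = 414 px

Crop width = 3240 − 1568 = 1672 px; one third is 557.33 px.
Crop height = 1072 − 85 = 987 px; one third is 329.00 px.
The upper-right point is two-thirds across and one-third down within the crop:
x = 1568 + 2 × 557.33 ≈ 2683; y = 85 + 1 × 329.00 ≈ 414.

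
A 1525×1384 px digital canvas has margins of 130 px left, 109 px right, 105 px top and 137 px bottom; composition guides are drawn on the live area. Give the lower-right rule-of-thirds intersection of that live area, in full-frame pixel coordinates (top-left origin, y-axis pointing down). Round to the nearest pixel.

(987, 866)

Content width = 1525 − 130 − 109 = 1286 px; content height = 1384 − 105 − 137 = 1142 px.
Lower-right is two-thirds across and two-thirds down within the live area.
x = 130 + 2 × 1286/3 = 130 + 857.33 ≈ 987
y = 105 + 2 × 1142/3 = 105 + 761.33 ≈ 866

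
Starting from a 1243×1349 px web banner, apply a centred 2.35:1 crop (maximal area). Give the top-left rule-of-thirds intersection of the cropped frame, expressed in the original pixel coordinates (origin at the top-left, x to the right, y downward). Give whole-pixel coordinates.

x = 414 px, y = 586 px

1243/1349 < 2.35/1, so the 2.35:1 crop keeps the full width 1243 and trims height to 1243 × 1/2.35 = 528.94 px.
Top offset = (1349 − 528.94)/2 = 410.03 px; left offset = 0.
Top-left is one-third across and one-third down within the crop:
x = 0.00 + 1 × 1243.00/3 ≈ 414; y = 410.03 + 1 × 528.94/3 ≈ 586.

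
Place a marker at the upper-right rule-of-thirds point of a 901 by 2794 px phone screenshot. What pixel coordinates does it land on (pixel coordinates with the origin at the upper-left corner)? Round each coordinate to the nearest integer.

The upper-right point sits two-thirds of the way across and one-third of the way down.
x = 2 × 901/3 ≈ 601; y = 1 × 2794/3 ≈ 931.

x = 601 px, y = 931 px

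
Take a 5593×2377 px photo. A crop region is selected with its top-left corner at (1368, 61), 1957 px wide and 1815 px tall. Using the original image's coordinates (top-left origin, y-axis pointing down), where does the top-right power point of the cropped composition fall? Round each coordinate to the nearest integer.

(2673, 666)

One third of the crop width 1957 is 652.33 px.
One third of the crop height 1815 is 605.00 px.
The top-right point is two-thirds across and one-third down within the crop:
x = 1368 + 2 × 652.33 ≈ 2673; y = 61 + 1 × 605.00 ≈ 666.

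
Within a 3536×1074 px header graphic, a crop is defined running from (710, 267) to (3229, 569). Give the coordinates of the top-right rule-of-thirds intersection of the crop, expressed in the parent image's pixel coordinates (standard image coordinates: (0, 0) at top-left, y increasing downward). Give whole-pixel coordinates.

x = 2389 px, y = 368 px

Crop width = 3229 − 710 = 2519 px; one third is 839.67 px.
Crop height = 569 − 267 = 302 px; one third is 100.67 px.
The top-right point is two-thirds across and one-third down within the crop:
x = 710 + 2 × 839.67 ≈ 2389; y = 267 + 1 × 100.67 ≈ 368.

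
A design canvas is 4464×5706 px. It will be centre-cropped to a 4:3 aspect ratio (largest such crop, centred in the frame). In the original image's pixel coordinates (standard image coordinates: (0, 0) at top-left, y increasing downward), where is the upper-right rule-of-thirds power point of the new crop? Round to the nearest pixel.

x = 2976 px, y = 2295 px

4464/5706 < 4/3, so the 4:3 crop keeps the full width 4464 and trims height to 4464 × 3/4 = 3348.00 px.
Top offset = (5706 − 3348.00)/2 = 1179.00 px; left offset = 0.
Upper-right is two-thirds across and one-third down within the crop:
x = 0.00 + 2 × 4464.00/3 ≈ 2976; y = 1179.00 + 1 × 3348.00/3 ≈ 2295.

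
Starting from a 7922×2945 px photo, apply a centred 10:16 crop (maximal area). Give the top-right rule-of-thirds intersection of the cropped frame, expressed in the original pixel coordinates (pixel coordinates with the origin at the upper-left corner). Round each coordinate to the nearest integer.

7922/2945 > 10/16, so the 10:16 crop keeps the full height 2945 and trims width to 2945 × 10/16 = 1840.62 px.
Left offset = (7922 − 1840.62)/2 = 3040.69 px; top offset = 0.
Top-right is two-thirds across and one-third down within the crop:
x = 3040.69 + 2 × 1840.62/3 ≈ 4268; y = 0.00 + 1 × 2945.00/3 ≈ 982.

x = 4268 px, y = 982 px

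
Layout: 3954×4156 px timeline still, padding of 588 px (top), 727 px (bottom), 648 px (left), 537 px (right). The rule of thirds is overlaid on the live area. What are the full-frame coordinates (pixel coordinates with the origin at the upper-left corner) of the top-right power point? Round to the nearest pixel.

(2494, 1535)

Content width = 3954 − 648 − 537 = 2769 px; content height = 4156 − 588 − 727 = 2841 px.
Top-right is two-thirds across and one-third down within the live area.
x = 648 + 2 × 2769/3 = 648 + 1846.00 ≈ 2494
y = 588 + 1 × 2841/3 = 588 + 947.00 ≈ 1535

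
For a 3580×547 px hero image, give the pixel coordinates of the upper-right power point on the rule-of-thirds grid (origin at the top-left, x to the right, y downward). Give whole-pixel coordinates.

(2387, 182)

The upper-right point sits two-thirds of the way across and one-third of the way down.
x = 2 × 3580/3 ≈ 2387; y = 1 × 547/3 ≈ 182.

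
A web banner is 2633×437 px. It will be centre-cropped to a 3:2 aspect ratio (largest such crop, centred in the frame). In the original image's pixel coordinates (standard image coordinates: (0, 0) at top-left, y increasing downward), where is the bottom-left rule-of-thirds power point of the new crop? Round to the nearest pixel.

x = 1207 px, y = 291 px

2633/437 > 3/2, so the 3:2 crop keeps the full height 437 and trims width to 437 × 3/2 = 655.50 px.
Left offset = (2633 − 655.50)/2 = 988.75 px; top offset = 0.
Bottom-left is one-third across and two-thirds down within the crop:
x = 988.75 + 1 × 655.50/3 ≈ 1207; y = 0.00 + 2 × 437.00/3 ≈ 291.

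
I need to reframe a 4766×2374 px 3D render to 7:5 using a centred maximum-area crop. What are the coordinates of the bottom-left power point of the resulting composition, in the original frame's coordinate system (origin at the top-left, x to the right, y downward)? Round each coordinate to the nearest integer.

(1829, 1583)

4766/2374 > 7/5, so the 7:5 crop keeps the full height 2374 and trims width to 2374 × 7/5 = 3323.60 px.
Left offset = (4766 − 3323.60)/2 = 721.20 px; top offset = 0.
Bottom-left is one-third across and two-thirds down within the crop:
x = 721.20 + 1 × 3323.60/3 ≈ 1829; y = 0.00 + 2 × 2374.00/3 ≈ 1583.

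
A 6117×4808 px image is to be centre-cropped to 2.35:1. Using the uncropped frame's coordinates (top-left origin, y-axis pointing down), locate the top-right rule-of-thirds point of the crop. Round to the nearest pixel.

6117/4808 < 2.35/1, so the 2.35:1 crop keeps the full width 6117 and trims height to 6117 × 1/2.35 = 2602.98 px.
Top offset = (4808 − 2602.98)/2 = 1102.51 px; left offset = 0.
Top-right is two-thirds across and one-third down within the crop:
x = 0.00 + 2 × 6117.00/3 ≈ 4078; y = 1102.51 + 1 × 2602.98/3 ≈ 1970.

x = 4078 px, y = 1970 px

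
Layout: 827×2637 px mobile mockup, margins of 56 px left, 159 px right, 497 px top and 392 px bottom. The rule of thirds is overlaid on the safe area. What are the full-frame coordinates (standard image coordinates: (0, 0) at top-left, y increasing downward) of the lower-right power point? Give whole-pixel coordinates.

x = 464 px, y = 1662 px

Content width = 827 − 56 − 159 = 612 px; content height = 2637 − 497 − 392 = 1748 px.
Lower-right is two-thirds across and two-thirds down within the safe area.
x = 56 + 2 × 612/3 = 56 + 408.00 ≈ 464
y = 497 + 2 × 1748/3 = 497 + 1165.33 ≈ 1662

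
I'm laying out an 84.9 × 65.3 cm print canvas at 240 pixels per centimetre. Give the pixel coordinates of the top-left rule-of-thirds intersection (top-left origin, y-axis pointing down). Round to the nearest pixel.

(6792, 5224)

In pixels the canvas is 84.9 × 240 = 20376 wide and 65.3 × 240 = 15672 tall.
The top-left point is one-third across and one-third down:
x = 1 × 20376/3 ≈ 6792; y = 1 × 15672/3 ≈ 5224.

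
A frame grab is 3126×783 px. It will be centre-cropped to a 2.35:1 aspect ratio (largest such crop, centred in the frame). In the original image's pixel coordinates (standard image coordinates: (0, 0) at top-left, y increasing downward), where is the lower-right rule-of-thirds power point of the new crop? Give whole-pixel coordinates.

x = 1870 px, y = 522 px

3126/783 > 2.35/1, so the 2.35:1 crop keeps the full height 783 and trims width to 783 × 2.35/1 = 1840.05 px.
Left offset = (3126 − 1840.05)/2 = 642.97 px; top offset = 0.
Lower-right is two-thirds across and two-thirds down within the crop:
x = 642.97 + 2 × 1840.05/3 ≈ 1870; y = 0.00 + 2 × 783.00/3 ≈ 522.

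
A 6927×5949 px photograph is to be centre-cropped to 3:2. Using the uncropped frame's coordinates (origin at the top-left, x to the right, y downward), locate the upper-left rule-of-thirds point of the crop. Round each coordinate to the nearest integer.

6927/5949 < 3/2, so the 3:2 crop keeps the full width 6927 and trims height to 6927 × 2/3 = 4618.00 px.
Top offset = (5949 − 4618.00)/2 = 665.50 px; left offset = 0.
Upper-left is one-third across and one-third down within the crop:
x = 0.00 + 1 × 6927.00/3 ≈ 2309; y = 665.50 + 1 × 4618.00/3 ≈ 2205.

x = 2309 px, y = 2205 px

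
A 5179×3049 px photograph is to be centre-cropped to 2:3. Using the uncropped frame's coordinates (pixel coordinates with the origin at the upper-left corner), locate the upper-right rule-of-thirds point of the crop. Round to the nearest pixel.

x = 2928 px, y = 1016 px

5179/3049 > 2/3, so the 2:3 crop keeps the full height 3049 and trims width to 3049 × 2/3 = 2032.67 px.
Left offset = (5179 − 2032.67)/2 = 1573.17 px; top offset = 0.
Upper-right is two-thirds across and one-third down within the crop:
x = 1573.17 + 2 × 2032.67/3 ≈ 2928; y = 0.00 + 1 × 3049.00/3 ≈ 1016.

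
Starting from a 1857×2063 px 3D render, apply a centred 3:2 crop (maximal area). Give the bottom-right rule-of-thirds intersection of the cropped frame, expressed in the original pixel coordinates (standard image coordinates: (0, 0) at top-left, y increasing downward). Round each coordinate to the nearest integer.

(1238, 1238)

1857/2063 < 3/2, so the 3:2 crop keeps the full width 1857 and trims height to 1857 × 2/3 = 1238.00 px.
Top offset = (2063 − 1238.00)/2 = 412.50 px; left offset = 0.
Bottom-right is two-thirds across and two-thirds down within the crop:
x = 0.00 + 2 × 1857.00/3 ≈ 1238; y = 412.50 + 2 × 1238.00/3 ≈ 1238.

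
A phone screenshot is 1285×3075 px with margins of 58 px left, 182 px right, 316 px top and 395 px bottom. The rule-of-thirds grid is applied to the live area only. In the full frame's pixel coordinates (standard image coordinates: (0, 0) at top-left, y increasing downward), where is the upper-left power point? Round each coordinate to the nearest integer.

x = 406 px, y = 1104 px

Content width = 1285 − 58 − 182 = 1045 px; content height = 3075 − 316 − 395 = 2364 px.
Upper-left is one-third across and one-third down within the live area.
x = 58 + 1 × 1045/3 = 58 + 348.33 ≈ 406
y = 316 + 1 × 2364/3 = 316 + 788.00 ≈ 1104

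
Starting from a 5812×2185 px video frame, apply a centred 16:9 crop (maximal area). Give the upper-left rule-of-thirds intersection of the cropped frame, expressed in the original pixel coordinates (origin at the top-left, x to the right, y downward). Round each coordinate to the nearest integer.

5812/2185 > 16/9, so the 16:9 crop keeps the full height 2185 and trims width to 2185 × 16/9 = 3884.44 px.
Left offset = (5812 − 3884.44)/2 = 963.78 px; top offset = 0.
Upper-left is one-third across and one-third down within the crop:
x = 963.78 + 1 × 3884.44/3 ≈ 2259; y = 0.00 + 1 × 2185.00/3 ≈ 728.

(2259, 728)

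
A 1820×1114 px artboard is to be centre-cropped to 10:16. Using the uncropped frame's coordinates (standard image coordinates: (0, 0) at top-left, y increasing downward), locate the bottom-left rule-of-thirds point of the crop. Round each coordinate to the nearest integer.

x = 794 px, y = 743 px

1820/1114 > 10/16, so the 10:16 crop keeps the full height 1114 and trims width to 1114 × 10/16 = 696.25 px.
Left offset = (1820 − 696.25)/2 = 561.88 px; top offset = 0.
Bottom-left is one-third across and two-thirds down within the crop:
x = 561.88 + 1 × 696.25/3 ≈ 794; y = 0.00 + 2 × 1114.00/3 ≈ 743.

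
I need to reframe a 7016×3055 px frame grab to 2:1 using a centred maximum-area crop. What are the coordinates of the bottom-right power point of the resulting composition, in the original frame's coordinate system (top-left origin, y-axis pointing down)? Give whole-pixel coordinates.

7016/3055 > 2/1, so the 2:1 crop keeps the full height 3055 and trims width to 3055 × 2/1 = 6110.00 px.
Left offset = (7016 − 6110.00)/2 = 453.00 px; top offset = 0.
Bottom-right is two-thirds across and two-thirds down within the crop:
x = 453.00 + 2 × 6110.00/3 ≈ 4526; y = 0.00 + 2 × 3055.00/3 ≈ 2037.

x = 4526 px, y = 2037 px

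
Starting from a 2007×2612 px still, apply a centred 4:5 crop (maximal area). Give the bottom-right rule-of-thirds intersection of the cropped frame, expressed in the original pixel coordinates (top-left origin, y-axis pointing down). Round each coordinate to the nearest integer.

2007/2612 < 4/5, so the 4:5 crop keeps the full width 2007 and trims height to 2007 × 5/4 = 2508.75 px.
Top offset = (2612 − 2508.75)/2 = 51.62 px; left offset = 0.
Bottom-right is two-thirds across and two-thirds down within the crop:
x = 0.00 + 2 × 2007.00/3 ≈ 1338; y = 51.62 + 2 × 2508.75/3 ≈ 1724.

x = 1338 px, y = 1724 px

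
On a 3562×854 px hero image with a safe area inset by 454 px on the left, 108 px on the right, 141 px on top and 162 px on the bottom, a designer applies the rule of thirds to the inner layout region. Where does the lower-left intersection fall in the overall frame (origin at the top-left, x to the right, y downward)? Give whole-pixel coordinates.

(1454, 508)

Content width = 3562 − 454 − 108 = 3000 px; content height = 854 − 141 − 162 = 551 px.
Lower-left is one-third across and two-thirds down within the inner layout region.
x = 454 + 1 × 3000/3 = 454 + 1000.00 ≈ 1454
y = 141 + 2 × 551/3 = 141 + 367.33 ≈ 508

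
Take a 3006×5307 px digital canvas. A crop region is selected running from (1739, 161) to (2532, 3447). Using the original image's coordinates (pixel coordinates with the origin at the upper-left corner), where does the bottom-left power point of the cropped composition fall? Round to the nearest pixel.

Crop width = 2532 − 1739 = 793 px; one third is 264.33 px.
Crop height = 3447 − 161 = 3286 px; one third is 1095.33 px.
The bottom-left point is one-third across and two-thirds down within the crop:
x = 1739 + 1 × 264.33 ≈ 2003; y = 161 + 2 × 1095.33 ≈ 2352.

x = 2003 px, y = 2352 px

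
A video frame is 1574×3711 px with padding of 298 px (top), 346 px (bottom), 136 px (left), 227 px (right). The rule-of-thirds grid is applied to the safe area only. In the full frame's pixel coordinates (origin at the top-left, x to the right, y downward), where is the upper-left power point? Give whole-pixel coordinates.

Content width = 1574 − 136 − 227 = 1211 px; content height = 3711 − 298 − 346 = 3067 px.
Upper-left is one-third across and one-third down within the safe area.
x = 136 + 1 × 1211/3 = 136 + 403.67 ≈ 540
y = 298 + 1 × 3067/3 = 298 + 1022.33 ≈ 1320

(540, 1320)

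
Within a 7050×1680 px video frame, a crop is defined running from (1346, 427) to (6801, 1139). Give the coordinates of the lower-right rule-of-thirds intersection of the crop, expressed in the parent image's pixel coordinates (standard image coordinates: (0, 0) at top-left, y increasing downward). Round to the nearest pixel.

Crop width = 6801 − 1346 = 5455 px; one third is 1818.33 px.
Crop height = 1139 − 427 = 712 px; one third is 237.33 px.
The lower-right point is two-thirds across and two-thirds down within the crop:
x = 1346 + 2 × 1818.33 ≈ 4983; y = 427 + 2 × 237.33 ≈ 902.

x = 4983 px, y = 902 px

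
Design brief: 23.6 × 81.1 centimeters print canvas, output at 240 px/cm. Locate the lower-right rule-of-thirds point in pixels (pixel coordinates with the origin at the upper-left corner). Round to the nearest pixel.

(3776, 12976)

In pixels the canvas is 23.6 × 240 = 5664 wide and 81.1 × 240 = 19464 tall.
The lower-right point is two-thirds across and two-thirds down:
x = 2 × 5664/3 ≈ 3776; y = 2 × 19464/3 ≈ 12976.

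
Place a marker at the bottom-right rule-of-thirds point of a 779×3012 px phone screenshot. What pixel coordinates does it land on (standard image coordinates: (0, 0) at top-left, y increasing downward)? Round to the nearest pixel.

x = 519 px, y = 2008 px

The bottom-right point sits two-thirds of the way across and two-thirds of the way down.
x = 2 × 779/3 ≈ 519; y = 2 × 3012/3 ≈ 2008.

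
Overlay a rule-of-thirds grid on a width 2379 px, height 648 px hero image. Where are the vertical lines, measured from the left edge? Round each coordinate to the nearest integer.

2379 / 3 = 793, so the vertical lines sit at one and two thirds of 2379.

793 px and 1586 px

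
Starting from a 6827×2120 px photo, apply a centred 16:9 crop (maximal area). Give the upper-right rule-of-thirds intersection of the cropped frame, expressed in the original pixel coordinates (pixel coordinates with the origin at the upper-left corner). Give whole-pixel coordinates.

x = 4042 px, y = 707 px

6827/2120 > 16/9, so the 16:9 crop keeps the full height 2120 and trims width to 2120 × 16/9 = 3768.89 px.
Left offset = (6827 − 3768.89)/2 = 1529.06 px; top offset = 0.
Upper-right is two-thirds across and one-third down within the crop:
x = 1529.06 + 2 × 3768.89/3 ≈ 4042; y = 0.00 + 1 × 2120.00/3 ≈ 707.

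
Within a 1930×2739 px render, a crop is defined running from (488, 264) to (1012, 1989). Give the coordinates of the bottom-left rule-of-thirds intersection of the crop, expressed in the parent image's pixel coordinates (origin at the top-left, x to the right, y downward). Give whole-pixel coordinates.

x = 663 px, y = 1414 px

Crop width = 1012 − 488 = 524 px; one third is 174.67 px.
Crop height = 1989 − 264 = 1725 px; one third is 575.00 px.
The bottom-left point is one-third across and two-thirds down within the crop:
x = 488 + 1 × 174.67 ≈ 663; y = 264 + 2 × 575.00 ≈ 1414.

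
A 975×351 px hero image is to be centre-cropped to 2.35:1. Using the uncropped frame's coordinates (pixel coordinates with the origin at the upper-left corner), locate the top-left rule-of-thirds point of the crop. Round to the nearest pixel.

975/351 > 2.35/1, so the 2.35:1 crop keeps the full height 351 and trims width to 351 × 2.35/1 = 824.85 px.
Left offset = (975 − 824.85)/2 = 75.07 px; top offset = 0.
Top-left is one-third across and one-third down within the crop:
x = 75.07 + 1 × 824.85/3 ≈ 350; y = 0.00 + 1 × 351.00/3 ≈ 117.

(350, 117)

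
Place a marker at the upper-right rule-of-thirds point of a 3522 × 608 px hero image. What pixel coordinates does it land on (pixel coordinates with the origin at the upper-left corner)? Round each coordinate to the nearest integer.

(2348, 203)

The upper-right point sits two-thirds of the way across and one-third of the way down.
x = 2 × 3522/3 ≈ 2348; y = 1 × 608/3 ≈ 203.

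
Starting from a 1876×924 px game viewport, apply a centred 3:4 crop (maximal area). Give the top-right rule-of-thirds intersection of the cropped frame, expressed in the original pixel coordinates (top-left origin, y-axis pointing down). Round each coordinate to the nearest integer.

(1054, 308)

1876/924 > 3/4, so the 3:4 crop keeps the full height 924 and trims width to 924 × 3/4 = 693.00 px.
Left offset = (1876 − 693.00)/2 = 591.50 px; top offset = 0.
Top-right is two-thirds across and one-third down within the crop:
x = 591.50 + 2 × 693.00/3 ≈ 1054; y = 0.00 + 1 × 924.00/3 ≈ 308.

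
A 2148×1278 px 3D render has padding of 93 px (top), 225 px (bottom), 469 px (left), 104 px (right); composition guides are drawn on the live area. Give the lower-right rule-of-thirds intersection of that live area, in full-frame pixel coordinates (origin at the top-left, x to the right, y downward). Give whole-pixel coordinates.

(1519, 733)

Content width = 2148 − 469 − 104 = 1575 px; content height = 1278 − 93 − 225 = 960 px.
Lower-right is two-thirds across and two-thirds down within the live area.
x = 469 + 2 × 1575/3 = 469 + 1050.00 ≈ 1519
y = 93 + 2 × 960/3 = 93 + 640.00 ≈ 733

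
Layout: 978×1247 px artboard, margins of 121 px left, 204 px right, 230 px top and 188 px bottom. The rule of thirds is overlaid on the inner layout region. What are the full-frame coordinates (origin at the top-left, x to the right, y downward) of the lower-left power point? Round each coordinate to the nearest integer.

Content width = 978 − 121 − 204 = 653 px; content height = 1247 − 230 − 188 = 829 px.
Lower-left is one-third across and two-thirds down within the inner layout region.
x = 121 + 1 × 653/3 = 121 + 217.67 ≈ 339
y = 230 + 2 × 829/3 = 230 + 552.67 ≈ 783

(339, 783)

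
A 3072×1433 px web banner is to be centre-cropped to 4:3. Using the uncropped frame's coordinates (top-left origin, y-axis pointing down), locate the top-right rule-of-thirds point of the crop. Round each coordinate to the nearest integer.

(1854, 478)

3072/1433 > 4/3, so the 4:3 crop keeps the full height 1433 and trims width to 1433 × 4/3 = 1910.67 px.
Left offset = (3072 − 1910.67)/2 = 580.67 px; top offset = 0.
Top-right is two-thirds across and one-third down within the crop:
x = 580.67 + 2 × 1910.67/3 ≈ 1854; y = 0.00 + 1 × 1433.00/3 ≈ 478.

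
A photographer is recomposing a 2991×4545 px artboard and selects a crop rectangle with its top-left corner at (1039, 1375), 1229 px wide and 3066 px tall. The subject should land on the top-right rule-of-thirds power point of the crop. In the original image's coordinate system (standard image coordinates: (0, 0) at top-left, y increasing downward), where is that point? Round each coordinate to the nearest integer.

One third of the crop width 1229 is 409.67 px.
One third of the crop height 3066 is 1022.00 px.
The top-right point is two-thirds across and one-third down within the crop:
x = 1039 + 2 × 409.67 ≈ 1858; y = 1375 + 1 × 1022.00 ≈ 2397.

x = 1858 px, y = 2397 px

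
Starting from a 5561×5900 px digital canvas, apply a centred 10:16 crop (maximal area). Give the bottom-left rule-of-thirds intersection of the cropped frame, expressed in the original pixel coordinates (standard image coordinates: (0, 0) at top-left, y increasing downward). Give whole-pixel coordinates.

x = 2166 px, y = 3933 px

5561/5900 > 10/16, so the 10:16 crop keeps the full height 5900 and trims width to 5900 × 10/16 = 3687.50 px.
Left offset = (5561 − 3687.50)/2 = 936.75 px; top offset = 0.
Bottom-left is one-third across and two-thirds down within the crop:
x = 936.75 + 1 × 3687.50/3 ≈ 2166; y = 0.00 + 2 × 5900.00/3 ≈ 3933.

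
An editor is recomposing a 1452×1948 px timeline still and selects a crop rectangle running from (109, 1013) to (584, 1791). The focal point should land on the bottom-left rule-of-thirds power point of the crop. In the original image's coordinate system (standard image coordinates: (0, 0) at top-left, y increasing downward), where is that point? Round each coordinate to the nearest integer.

x = 267 px, y = 1532 px

Crop width = 584 − 109 = 475 px; one third is 158.33 px.
Crop height = 1791 − 1013 = 778 px; one third is 259.33 px.
The bottom-left point is one-third across and two-thirds down within the crop:
x = 109 + 1 × 158.33 ≈ 267; y = 1013 + 2 × 259.33 ≈ 1532.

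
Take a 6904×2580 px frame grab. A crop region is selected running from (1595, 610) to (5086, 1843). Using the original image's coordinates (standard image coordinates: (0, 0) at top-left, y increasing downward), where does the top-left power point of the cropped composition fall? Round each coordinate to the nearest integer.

Crop width = 5086 − 1595 = 3491 px; one third is 1163.67 px.
Crop height = 1843 − 610 = 1233 px; one third is 411.00 px.
The top-left point is one-third across and one-third down within the crop:
x = 1595 + 1 × 1163.67 ≈ 2759; y = 610 + 1 × 411.00 ≈ 1021.

(2759, 1021)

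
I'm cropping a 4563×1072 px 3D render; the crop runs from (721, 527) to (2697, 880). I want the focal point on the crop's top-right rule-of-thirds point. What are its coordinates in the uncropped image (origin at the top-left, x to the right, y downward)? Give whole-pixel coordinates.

Crop width = 2697 − 721 = 1976 px; one third is 658.67 px.
Crop height = 880 − 527 = 353 px; one third is 117.67 px.
The top-right point is two-thirds across and one-third down within the crop:
x = 721 + 2 × 658.67 ≈ 2038; y = 527 + 1 × 117.67 ≈ 645.

x = 2038 px, y = 645 px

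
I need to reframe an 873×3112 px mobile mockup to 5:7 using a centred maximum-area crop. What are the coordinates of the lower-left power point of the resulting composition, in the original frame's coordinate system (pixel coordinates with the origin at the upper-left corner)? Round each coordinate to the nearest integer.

x = 291 px, y = 1760 px

873/3112 < 5/7, so the 5:7 crop keeps the full width 873 and trims height to 873 × 7/5 = 1222.20 px.
Top offset = (3112 − 1222.20)/2 = 944.90 px; left offset = 0.
Lower-left is one-third across and two-thirds down within the crop:
x = 0.00 + 1 × 873.00/3 ≈ 291; y = 944.90 + 2 × 1222.20/3 ≈ 1760.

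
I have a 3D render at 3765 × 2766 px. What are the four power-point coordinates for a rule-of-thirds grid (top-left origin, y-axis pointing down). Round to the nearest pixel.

(1255, 922), (2510, 922), (1255, 1844), (2510, 1844)

One third of 3765 is 1255; one third of 2766 is 922.
Vertical third lines at x = 1255 and x = 2510; horizontal third lines at y = 922 and y = 1844.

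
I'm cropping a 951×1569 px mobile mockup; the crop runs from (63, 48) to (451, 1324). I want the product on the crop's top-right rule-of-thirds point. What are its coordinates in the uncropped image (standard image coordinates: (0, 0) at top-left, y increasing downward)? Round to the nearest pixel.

Crop width = 451 − 63 = 388 px; one third is 129.33 px.
Crop height = 1324 − 48 = 1276 px; one third is 425.33 px.
The top-right point is two-thirds across and one-third down within the crop:
x = 63 + 2 × 129.33 ≈ 322; y = 48 + 1 × 425.33 ≈ 473.

(322, 473)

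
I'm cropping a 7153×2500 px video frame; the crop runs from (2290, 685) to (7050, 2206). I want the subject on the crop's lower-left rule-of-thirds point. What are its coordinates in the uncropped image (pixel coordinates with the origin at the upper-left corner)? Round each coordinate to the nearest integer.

x = 3877 px, y = 1699 px

Crop width = 7050 − 2290 = 4760 px; one third is 1586.67 px.
Crop height = 2206 − 685 = 1521 px; one third is 507.00 px.
The lower-left point is one-third across and two-thirds down within the crop:
x = 2290 + 1 × 1586.67 ≈ 3877; y = 685 + 2 × 507.00 ≈ 1699.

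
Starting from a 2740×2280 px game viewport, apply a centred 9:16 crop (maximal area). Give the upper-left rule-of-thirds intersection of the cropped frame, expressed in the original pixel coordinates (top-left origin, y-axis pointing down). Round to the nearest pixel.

2740/2280 > 9/16, so the 9:16 crop keeps the full height 2280 and trims width to 2280 × 9/16 = 1282.50 px.
Left offset = (2740 − 1282.50)/2 = 728.75 px; top offset = 0.
Upper-left is one-third across and one-third down within the crop:
x = 728.75 + 1 × 1282.50/3 ≈ 1156; y = 0.00 + 1 × 2280.00/3 ≈ 760.

(1156, 760)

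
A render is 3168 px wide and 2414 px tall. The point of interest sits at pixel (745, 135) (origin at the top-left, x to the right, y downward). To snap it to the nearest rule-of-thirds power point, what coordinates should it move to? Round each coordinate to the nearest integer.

(1056, 805)

Third lines: x ∈ {1056, 2112}, y ∈ {805, 1609}.
745 is closer to x = 1056; 135 is closer to y = 805.
So the nearest intersection is the upper-left power point.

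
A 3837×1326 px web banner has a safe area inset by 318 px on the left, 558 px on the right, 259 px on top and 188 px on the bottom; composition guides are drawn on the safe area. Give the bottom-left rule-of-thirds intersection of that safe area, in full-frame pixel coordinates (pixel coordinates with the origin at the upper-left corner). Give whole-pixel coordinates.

Content width = 3837 − 318 − 558 = 2961 px; content height = 1326 − 259 − 188 = 879 px.
Bottom-left is one-third across and two-thirds down within the safe area.
x = 318 + 1 × 2961/3 = 318 + 987.00 ≈ 1305
y = 259 + 2 × 879/3 = 259 + 586.00 ≈ 845

(1305, 845)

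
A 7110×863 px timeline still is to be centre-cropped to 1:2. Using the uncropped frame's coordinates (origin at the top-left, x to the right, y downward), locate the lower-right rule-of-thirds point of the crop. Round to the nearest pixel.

x = 3627 px, y = 575 px

7110/863 > 1/2, so the 1:2 crop keeps the full height 863 and trims width to 863 × 1/2 = 431.50 px.
Left offset = (7110 − 431.50)/2 = 3339.25 px; top offset = 0.
Lower-right is two-thirds across and two-thirds down within the crop:
x = 3339.25 + 2 × 431.50/3 ≈ 3627; y = 0.00 + 2 × 863.00/3 ≈ 575.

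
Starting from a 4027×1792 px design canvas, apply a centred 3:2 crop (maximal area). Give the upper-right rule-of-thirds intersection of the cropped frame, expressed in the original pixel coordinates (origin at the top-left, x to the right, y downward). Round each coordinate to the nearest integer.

4027/1792 > 3/2, so the 3:2 crop keeps the full height 1792 and trims width to 1792 × 3/2 = 2688.00 px.
Left offset = (4027 − 2688.00)/2 = 669.50 px; top offset = 0.
Upper-right is two-thirds across and one-third down within the crop:
x = 669.50 + 2 × 2688.00/3 ≈ 2462; y = 0.00 + 1 × 1792.00/3 ≈ 597.

(2462, 597)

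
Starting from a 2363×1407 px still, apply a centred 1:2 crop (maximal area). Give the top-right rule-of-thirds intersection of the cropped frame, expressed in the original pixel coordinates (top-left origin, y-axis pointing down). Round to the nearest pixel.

2363/1407 > 1/2, so the 1:2 crop keeps the full height 1407 and trims width to 1407 × 1/2 = 703.50 px.
Left offset = (2363 − 703.50)/2 = 829.75 px; top offset = 0.
Top-right is two-thirds across and one-third down within the crop:
x = 829.75 + 2 × 703.50/3 ≈ 1299; y = 0.00 + 1 × 1407.00/3 ≈ 469.

x = 1299 px, y = 469 px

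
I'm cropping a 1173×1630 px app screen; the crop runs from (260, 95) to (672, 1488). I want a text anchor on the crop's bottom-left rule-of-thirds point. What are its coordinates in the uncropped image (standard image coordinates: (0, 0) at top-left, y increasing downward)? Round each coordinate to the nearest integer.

Crop width = 672 − 260 = 412 px; one third is 137.33 px.
Crop height = 1488 − 95 = 1393 px; one third is 464.33 px.
The bottom-left point is one-third across and two-thirds down within the crop:
x = 260 + 1 × 137.33 ≈ 397; y = 95 + 2 × 464.33 ≈ 1024.

x = 397 px, y = 1024 px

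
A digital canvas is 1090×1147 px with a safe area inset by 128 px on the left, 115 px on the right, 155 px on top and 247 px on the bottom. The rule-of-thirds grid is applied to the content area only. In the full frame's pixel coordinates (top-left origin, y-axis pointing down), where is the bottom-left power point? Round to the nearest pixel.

Content width = 1090 − 128 − 115 = 847 px; content height = 1147 − 155 − 247 = 745 px.
Bottom-left is one-third across and two-thirds down within the content area.
x = 128 + 1 × 847/3 = 128 + 282.33 ≈ 410
y = 155 + 2 × 745/3 = 155 + 496.67 ≈ 652

x = 410 px, y = 652 px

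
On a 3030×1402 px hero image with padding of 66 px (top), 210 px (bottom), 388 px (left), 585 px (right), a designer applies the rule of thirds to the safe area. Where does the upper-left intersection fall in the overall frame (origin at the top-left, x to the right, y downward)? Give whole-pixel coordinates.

Content width = 3030 − 388 − 585 = 2057 px; content height = 1402 − 66 − 210 = 1126 px.
Upper-left is one-third across and one-third down within the safe area.
x = 388 + 1 × 2057/3 = 388 + 685.67 ≈ 1074
y = 66 + 1 × 1126/3 = 66 + 375.33 ≈ 441

x = 1074 px, y = 441 px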